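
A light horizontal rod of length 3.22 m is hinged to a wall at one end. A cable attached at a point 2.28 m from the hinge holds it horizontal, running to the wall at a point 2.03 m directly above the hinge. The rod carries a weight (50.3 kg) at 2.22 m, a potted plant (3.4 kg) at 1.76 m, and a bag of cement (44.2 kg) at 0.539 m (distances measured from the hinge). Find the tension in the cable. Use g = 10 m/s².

Taking torques about the hinge:
Weight: 50.3 × 10 = 503 N down at 2.22 m → arm 2.22 m, τ = 503 × 2.22 = 1117 N·m clockwise.
Potted plant: 3.4 × 10 = 34 N down at 1.76 m → arm 1.76 m, τ = 34 × 1.76 = 59.84 N·m clockwise.
Bag of cement: 44.2 × 10 = 442 N down at 0.539 m → arm 0.539 m, τ = 442 × 0.539 = 238.2 N·m clockwise.
Total clockwise load moment = 1415 N·m.
The cable tension T acts at 2.28 m; only its component perpendicular to the rod, T sinθ, produces torque. sinθ = h/√(h²+d²) = 2.03/√(2.03²+2.28²) = 0.665.
Setting net torque to zero: T × 2.28 × 0.665 = 1415 → T = 1415 / 1.516 = 933 N.

T ≈ 933 N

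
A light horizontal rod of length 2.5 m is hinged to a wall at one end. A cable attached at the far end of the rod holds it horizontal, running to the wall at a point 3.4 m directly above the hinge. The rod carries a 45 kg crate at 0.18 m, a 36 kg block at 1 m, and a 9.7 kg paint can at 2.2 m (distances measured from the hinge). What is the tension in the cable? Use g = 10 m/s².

Choose the hinge as the axis so the unknown hinge reaction has zero arm there.
Crate: 45 × 10 = 450 N down at 0.18 m → arm 0.18 m, τ = 450 × 0.18 = 81 N·m clockwise.
Block: 36 × 10 = 360 N down at 1 m → arm 1 m, τ = 360 × 1 = 360 N·m clockwise.
Paint can: 9.7 × 10 = 97 N down at 2.2 m → arm 2.2 m, τ = 97 × 2.2 = 213.4 N·m clockwise.
Total clockwise load moment = 654.4 N·m.
The cable tension T acts at 2.5 m; only its component perpendicular to the rod, T sinθ, produces torque. sinθ = h/√(h²+d²) = 3.4/√(3.4²+2.5²) = 0.8057.
For rotational equilibrium, T × 2.5 × 0.8057 = 654.4, so T = 654.4 / 2.014 = 325 N.

T ≈ 325 N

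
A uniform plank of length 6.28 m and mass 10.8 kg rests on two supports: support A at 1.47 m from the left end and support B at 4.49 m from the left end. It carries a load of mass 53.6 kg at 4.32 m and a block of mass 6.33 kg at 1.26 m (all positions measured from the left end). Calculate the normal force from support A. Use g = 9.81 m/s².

Choose support B as the axis so its reaction then has zero moment arm.
Beam weight: 10.8 × 9.81 = 105.9 N down at 3.14 m → arm 1.35 m, τ = 105.9 × 1.35 = 143 N·m counterclockwise.
Load: 53.6 × 9.81 = 525.8 N down at 4.32 m → arm 0.17 m, τ = 525.8 × 0.17 = 89.39 N·m counterclockwise.
Block: 6.33 × 9.81 = 62.1 N down at 1.26 m → arm 3.23 m, τ = 62.1 × 3.23 = 200.6 N·m counterclockwise.
Net load moment about support B = 433 N·m counterclockwise.
Reaction R at support A is upward at 1.47 m, arm 3.02 m → moment R × 3.02 clockwise.
For rotational equilibrium, R × 3.02 = 433, so R = 143 N.

R_A ≈ 143 N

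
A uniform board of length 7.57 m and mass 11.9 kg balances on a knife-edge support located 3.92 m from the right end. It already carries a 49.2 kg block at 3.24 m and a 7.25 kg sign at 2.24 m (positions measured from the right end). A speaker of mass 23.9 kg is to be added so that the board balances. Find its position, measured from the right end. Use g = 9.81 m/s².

x ≈ 5.9 m from the right end

Choose the knife-edge support (at 3.92 m from the right end) as the axis so the support reaction has zero arm there.
Beam weight: 11.9 × 9.81 = 116.7 N down at 3.785 m → arm 0.135 m, τ = 116.7 × 0.135 = 15.75 N·m clockwise.
Block: 49.2 × 9.81 = 482.7 N down at 3.24 m → arm 0.68 m, τ = 482.7 × 0.68 = 328.2 N·m clockwise.
Sign: 7.25 × 9.81 = 71.12 N down at 2.24 m → arm 1.68 m, τ = 71.12 × 1.68 = 119.5 N·m clockwise.
Net moment of existing loads = 463.4 N·m clockwise.
The speaker weighs 23.9 × 9.81 = 234.5 N and must supply an equal counterclockwise moment, so its lever arm about the knife-edge support is 463.4 / 234.5 = 1.98 m.
That puts it at 3.92 + 1.98 = 5.9 m from the right end.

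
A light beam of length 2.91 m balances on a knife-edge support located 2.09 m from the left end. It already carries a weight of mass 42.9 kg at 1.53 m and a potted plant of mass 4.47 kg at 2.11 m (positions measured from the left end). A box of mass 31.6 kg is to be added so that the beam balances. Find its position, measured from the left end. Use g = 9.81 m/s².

Take moments about the knife-edge support (at 2.09 m from the left end).
Weight: 42.9 × 9.81 = 420.8 N down at 1.53 m → arm 0.56 m, τ = 420.8 × 0.56 = 235.6 N·m counterclockwise.
Potted plant: 4.47 × 9.81 = 43.85 N down at 2.11 m → arm 0.02 m, τ = 43.85 × 0.02 = 0.877 N·m clockwise.
Net moment of existing loads = 234.7 N·m counterclockwise.
The box weighs 31.6 × 9.81 = 310 N and must supply an equal clockwise moment, so its lever arm about the knife-edge support is 234.7 / 310 = 0.757 m.
That puts it at 2.09 + 0.757 = 2.85 m from the left end.

x ≈ 2.85 m from the left end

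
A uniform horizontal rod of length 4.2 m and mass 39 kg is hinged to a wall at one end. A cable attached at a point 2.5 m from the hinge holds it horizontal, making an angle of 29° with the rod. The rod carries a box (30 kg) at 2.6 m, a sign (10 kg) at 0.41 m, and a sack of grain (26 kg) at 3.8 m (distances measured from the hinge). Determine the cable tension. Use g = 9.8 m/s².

About the hinge:
Beam weight: 39 × 9.8 = 382.2 N down at 2.1 m → arm 2.1 m, τ = 382.2 × 2.1 = 802.6 N·m clockwise.
Box: 30 × 9.8 = 294 N down at 2.6 m → arm 2.6 m, τ = 294 × 2.6 = 764.4 N·m clockwise.
Sign: 10 × 9.8 = 98 N down at 0.41 m → arm 0.41 m, τ = 98 × 0.41 = 40.18 N·m clockwise.
Sack of grain: 26 × 9.8 = 254.8 N down at 3.8 m → arm 3.8 m, τ = 254.8 × 3.8 = 968.2 N·m clockwise.
Total clockwise load moment = 2575 N·m.
The cable tension T acts at 2.5 m; only its component perpendicular to the rod, T sinθ, produces torque. sin 29° = 0.4848.
Setting net torque to zero: T × 2.5 × 0.4848 = 2575 → T = 2575 / 1.212 = 2120 N.

T ≈ 2120 N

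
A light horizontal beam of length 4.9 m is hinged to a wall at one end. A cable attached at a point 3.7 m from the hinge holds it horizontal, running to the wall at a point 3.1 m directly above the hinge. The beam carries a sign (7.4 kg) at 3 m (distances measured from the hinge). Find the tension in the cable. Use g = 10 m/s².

T ≈ 93.4 N

Choose the hinge as the axis so the unknown hinge reaction has zero arm there.
Sign: 7.4 × 10 = 74 N down at 3 m → arm 3 m, τ = 74 × 3 = 222 N·m clockwise.
Total clockwise load moment = 222 N·m.
The cable tension T acts at 3.7 m; only its component perpendicular to the beam, T sinθ, produces torque. sinθ = h/√(h²+d²) = 3.1/√(3.1²+3.7²) = 0.6422.
For rotational equilibrium, T × 3.7 × 0.6422 = 222, so T = 222 / 2.376 = 93.4 N.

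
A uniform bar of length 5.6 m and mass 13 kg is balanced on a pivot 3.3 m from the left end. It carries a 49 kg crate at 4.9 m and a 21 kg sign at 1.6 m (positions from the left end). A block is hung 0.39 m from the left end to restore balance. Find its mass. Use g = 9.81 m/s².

m ≈ 12.4 kg

Taking torques about the pivot (at 3.3 m from the left end):
Beam weight: 13 × 9.81 = 127.5 N down at 2.8 m → arm 0.5 m, τ = 127.5 × 0.5 = 63.75 N·m counterclockwise.
Crate: 49 × 9.81 = 480.7 N down at 4.9 m → arm 1.6 m, τ = 480.7 × 1.6 = 769.1 N·m clockwise.
Sign: 21 × 9.81 = 206 N down at 1.6 m → arm 1.7 m, τ = 206 × 1.7 = 350.2 N·m counterclockwise.
Net moment of known loads = 355.2 N·m clockwise.
An unknown mass m at 0.39 m has arm 2.91 m; its moment is m·g·2.91 counterclockwise.
Setting net torque to zero: m × 9.81 × 2.91 = 355.2 → m = 355.2 / (9.81 × 2.91) = 12.4 kg.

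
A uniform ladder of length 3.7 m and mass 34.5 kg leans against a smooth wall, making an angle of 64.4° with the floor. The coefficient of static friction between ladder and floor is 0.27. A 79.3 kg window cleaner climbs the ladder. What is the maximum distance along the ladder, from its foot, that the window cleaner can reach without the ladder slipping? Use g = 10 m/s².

About the foot of the ladder:
Ladder weight 34.5×10 = 345 N acts at 1.85 m along the ladder; its horizontal arm is 1.85·cos64.4° = 0.7994 m → τ = 275.8 N·m clockwise.
Window cleaner weight 79.3×10 = 793 N at distance d → arm d·cos64.4° → τ = 793·d·0.4321 clockwise.
Wall normal N at the top has arm L sinθ = 3.337 m counterclockwise, so Στ = 0 gives N·3.337 = 275.8 + 342.7·d.
ΣFy = 0 ⇒ N_floor = 1138 N, so the maximum friction is μ_s·N_floor = 0.27×1138 = 307.3 N. ΣFx = 0 ⇒ N_wall = f, so at the slipping point N = 307.3 N.
Substituting: 307.3×3.337 = 275.8 + 342.7·d ⇒ d = (1025 − 275.8) / 342.7 = 2.19 m.

d ≈ 2.19 m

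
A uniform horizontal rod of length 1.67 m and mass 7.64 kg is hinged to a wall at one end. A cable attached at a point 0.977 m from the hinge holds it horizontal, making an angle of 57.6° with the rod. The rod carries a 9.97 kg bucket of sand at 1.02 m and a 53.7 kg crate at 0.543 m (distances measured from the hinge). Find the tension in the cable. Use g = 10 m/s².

T ≈ 554 N

Taking torques about the hinge:
Beam weight: 7.64 × 10 = 76.4 N down at 0.835 m → arm 0.835 m, τ = 76.4 × 0.835 = 63.79 N·m clockwise.
Bucket of sand: 9.97 × 10 = 99.7 N down at 1.02 m → arm 1.02 m, τ = 99.7 × 1.02 = 101.7 N·m clockwise.
Crate: 53.7 × 10 = 537 N down at 0.543 m → arm 0.543 m, τ = 537 × 0.543 = 291.6 N·m clockwise.
Total clockwise load moment = 457.1 N·m.
The cable tension T acts at 0.977 m; only its component perpendicular to the rod, T sinθ, produces torque. sin 57.6° = 0.8443.
Στ = 0 ⇒ T × 0.977 × 0.8443 = 457.1 ⇒ T = 457.1 / 0.8249 = 554 N.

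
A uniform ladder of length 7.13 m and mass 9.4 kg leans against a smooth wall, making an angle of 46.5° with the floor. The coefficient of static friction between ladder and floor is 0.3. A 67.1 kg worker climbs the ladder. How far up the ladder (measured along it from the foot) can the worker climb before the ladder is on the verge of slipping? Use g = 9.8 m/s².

Choose the foot of the ladder as the axis so the floor normal and friction both act there and drop out.
Ladder weight 9.4×9.8 = 92.12 N acts at 3.565 m along the ladder; its horizontal arm is 3.565·cos46.5° = 2.454 m → τ = 226.1 N·m clockwise.
Worker weight 67.1×9.8 = 657.6 N at distance d → arm d·cos46.5° → τ = 657.6·d·0.6884 clockwise.
Wall normal N at the top has arm L sinθ = 5.172 m counterclockwise, so Στ = 0 gives N·5.172 = 226.1 + 452.7·d.
ΣFy = 0 ⇒ N_floor = 749.7 N, so the maximum friction is μ_s·N_floor = 0.3×749.7 = 224.9 N. ΣFx = 0 ⇒ N_wall = f, so at the slipping point N = 224.9 N.
Substituting: 224.9×5.172 = 226.1 + 452.7·d ⇒ d = (1163 − 226.1) / 452.7 = 2.07 m.

d ≈ 2.07 m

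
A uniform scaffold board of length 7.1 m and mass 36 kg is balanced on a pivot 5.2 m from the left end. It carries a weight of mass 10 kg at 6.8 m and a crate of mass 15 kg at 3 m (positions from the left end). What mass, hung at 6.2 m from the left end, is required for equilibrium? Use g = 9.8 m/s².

Taking torques about the pivot (at 5.2 m from the left end):
Beam weight: 36 × 9.8 = 352.8 N down at 3.55 m → arm 1.65 m, τ = 352.8 × 1.65 = 582.1 N·m counterclockwise.
Weight: 10 × 9.8 = 98 N down at 6.8 m → arm 1.6 m, τ = 98 × 1.6 = 156.8 N·m clockwise.
Crate: 15 × 9.8 = 147 N down at 3 m → arm 2.2 m, τ = 147 × 2.2 = 323.4 N·m counterclockwise.
Net moment of known loads = 748.7 N·m counterclockwise.
An unknown mass m at 6.2 m has arm 1 m; its moment is m·g·1 clockwise.
For rotational equilibrium, m × 9.8 × 1 = 748.7, so m = 748.7 / (9.8 × 1) = 76.4 kg.

m ≈ 76.4 kg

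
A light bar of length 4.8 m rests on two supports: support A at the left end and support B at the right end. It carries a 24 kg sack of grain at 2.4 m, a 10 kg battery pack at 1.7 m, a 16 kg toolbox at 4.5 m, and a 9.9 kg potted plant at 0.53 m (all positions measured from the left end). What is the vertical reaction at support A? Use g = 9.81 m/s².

Take moments about support B.
Sack of grain: 24 × 9.81 = 235.4 N down at 2.4 m → arm 2.4 m, τ = 235.4 × 2.4 = 565 N·m counterclockwise.
Battery pack: 10 × 9.81 = 98.1 N down at 1.7 m → arm 3.1 m, τ = 98.1 × 3.1 = 304.1 N·m counterclockwise.
Toolbox: 16 × 9.81 = 157 N down at 4.5 m → arm 0.3 m, τ = 157 × 0.3 = 47.1 N·m counterclockwise.
Potted plant: 9.9 × 9.81 = 97.12 N down at 0.53 m → arm 4.27 m, τ = 97.12 × 4.27 = 414.7 N·m counterclockwise.
Net load moment about support B = 1331 N·m counterclockwise.
Reaction R at support A is upward at 0 m, arm 4.8 m → moment R × 4.8 clockwise.
Στ = 0 ⇒ R × 4.8 = 1331 ⇒ R = 277 N.

R_A ≈ 277 N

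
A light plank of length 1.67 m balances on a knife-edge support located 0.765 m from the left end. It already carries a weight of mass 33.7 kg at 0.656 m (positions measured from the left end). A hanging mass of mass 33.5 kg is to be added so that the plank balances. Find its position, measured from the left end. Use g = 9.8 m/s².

Choose the knife-edge support (at 0.765 m from the left end) as the axis so the support reaction has zero arm there.
Weight: 33.7 × 9.8 = 330.3 N down at 0.656 m → arm 0.109 m, τ = 330.3 × 0.109 = 36 N·m counterclockwise.
Net moment of existing loads = 36 N·m counterclockwise.
The hanging mass weighs 33.5 × 9.8 = 328.3 N and must supply an equal clockwise moment, so its lever arm about the knife-edge support is 36 / 328.3 = 0.11 m.
That puts it at 0.765 + 0.11 = 0.875 m from the left end.

x ≈ 0.875 m from the left end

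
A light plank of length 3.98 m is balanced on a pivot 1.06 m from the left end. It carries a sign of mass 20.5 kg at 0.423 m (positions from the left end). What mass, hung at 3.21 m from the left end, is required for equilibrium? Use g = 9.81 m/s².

m ≈ 6.07 kg

Choose the pivot (at 1.06 m from the left end) as the axis so the support reaction has zero arm there.
Sign: 20.5 × 9.81 = 201.1 N down at 0.423 m → arm 0.637 m, τ = 201.1 × 0.637 = 128.1 N·m counterclockwise.
Net moment of known loads = 128.1 N·m counterclockwise.
An unknown mass m at 3.21 m has arm 2.15 m; its moment is m·g·2.15 clockwise.
Στ = 0 ⇒ m × 9.81 × 2.15 = 128.1 ⇒ m = 128.1 / (9.81 × 2.15) = 6.07 kg.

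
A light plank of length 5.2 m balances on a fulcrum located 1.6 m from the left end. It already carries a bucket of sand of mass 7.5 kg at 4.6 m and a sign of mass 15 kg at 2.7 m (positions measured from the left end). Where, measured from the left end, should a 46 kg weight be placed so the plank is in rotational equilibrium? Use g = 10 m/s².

x ≈ 0.752 m from the left end

About the fulcrum (at 1.6 m from the left end):
Bucket of sand: 7.5 × 10 = 75 N down at 4.6 m → arm 3 m, τ = 75 × 3 = 225 N·m clockwise.
Sign: 15 × 10 = 150 N down at 2.7 m → arm 1.1 m, τ = 150 × 1.1 = 165 N·m clockwise.
Net moment of existing loads = 390 N·m clockwise.
The weight weighs 46 × 10 = 460 N and must supply an equal counterclockwise moment, so its lever arm about the fulcrum is 390 / 460 = 0.848 m.
That puts it at 1.6 − 0.848 = 0.752 m from the left end.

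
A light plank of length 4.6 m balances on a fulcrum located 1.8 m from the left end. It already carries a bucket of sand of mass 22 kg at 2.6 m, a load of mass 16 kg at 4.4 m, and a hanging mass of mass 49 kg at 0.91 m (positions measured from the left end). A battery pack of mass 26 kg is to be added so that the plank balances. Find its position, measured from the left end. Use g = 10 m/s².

Take moments about the fulcrum (at 1.8 m from the left end).
Bucket of sand: 22 × 10 = 220 N down at 2.6 m → arm 0.8 m, τ = 220 × 0.8 = 176 N·m clockwise.
Load: 16 × 10 = 160 N down at 4.4 m → arm 2.6 m, τ = 160 × 2.6 = 416 N·m clockwise.
Hanging mass: 49 × 10 = 490 N down at 0.91 m → arm 0.89 m, τ = 490 × 0.89 = 436.1 N·m counterclockwise.
Net moment of existing loads = 155.9 N·m clockwise.
The battery pack weighs 26 × 10 = 260 N and must supply an equal counterclockwise moment, so its lever arm about the fulcrum is 155.9 / 260 = 0.6 m.
That puts it at 1.8 − 0.6 = 1.2 m from the left end.

x ≈ 1.2 m from the left end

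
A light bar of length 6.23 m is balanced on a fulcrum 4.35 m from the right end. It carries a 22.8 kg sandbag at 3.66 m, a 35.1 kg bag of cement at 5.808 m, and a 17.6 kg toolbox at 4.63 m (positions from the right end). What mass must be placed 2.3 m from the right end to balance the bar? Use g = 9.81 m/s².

m ≈ 19.7 kg

Take moments about the fulcrum (at 4.35 m from the right end).
Sandbag: 22.8 × 9.81 = 223.7 N down at 3.66 m → arm 0.69 m, τ = 223.7 × 0.69 = 154.4 N·m clockwise.
Bag of cement: 35.1 × 9.81 = 344.3 N down at 5.808 m → arm 1.458 m, τ = 344.3 × 1.458 = 502 N·m counterclockwise.
Toolbox: 17.6 × 9.81 = 172.7 N down at 4.63 m → arm 0.28 m, τ = 172.7 × 0.28 = 48.36 N·m counterclockwise.
Net moment of known loads = 396 N·m counterclockwise.
An unknown mass m at 2.3 m has arm 2.05 m; its moment is m·g·2.05 clockwise.
Balancing moments: m × 9.81 × 2.05 = 396, giving m = 396 / (9.81 × 2.05) = 19.7 kg.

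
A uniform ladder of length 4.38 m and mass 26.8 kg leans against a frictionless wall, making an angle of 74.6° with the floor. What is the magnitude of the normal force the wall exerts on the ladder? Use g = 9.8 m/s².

N_wall ≈ 36.2 N

Choose the foot of the ladder as the axis so the floor normal and friction both act there and drop out.
Ladder weight 26.8×9.8 = 262.6 N acts at 2.19 m along the ladder; its horizontal arm is 2.19·cos74.6° = 0.5816 m → τ = 152.7 N·m clockwise.
Wall normal N acts horizontally at the top; its moment arm is the height L sinθ = 4.38·sin74.6° = 4.223 m, counterclockwise.
Setting net torque to zero: N × 4.223 = 152.7 → N = 36.2 N.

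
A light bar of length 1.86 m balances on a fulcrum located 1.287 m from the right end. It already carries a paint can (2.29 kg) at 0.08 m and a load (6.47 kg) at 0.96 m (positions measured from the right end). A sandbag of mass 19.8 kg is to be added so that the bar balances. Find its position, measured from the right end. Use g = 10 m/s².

Take moments about the fulcrum (at 1.287 m from the right end).
Paint can: 2.29 × 10 = 22.9 N down at 0.08 m → arm 1.207 m, τ = 22.9 × 1.207 = 27.64 N·m clockwise.
Load: 6.47 × 10 = 64.7 N down at 0.96 m → arm 0.327 m, τ = 64.7 × 0.327 = 21.16 N·m clockwise.
Net moment of existing loads = 48.8 N·m clockwise.
The sandbag weighs 19.8 × 10 = 198 N and must supply an equal counterclockwise moment, so its lever arm about the fulcrum is 48.8 / 198 = 0.246 m.
That puts it at 1.287 + 0.246 = 1.53 m from the right end.

x ≈ 1.53 m from the right end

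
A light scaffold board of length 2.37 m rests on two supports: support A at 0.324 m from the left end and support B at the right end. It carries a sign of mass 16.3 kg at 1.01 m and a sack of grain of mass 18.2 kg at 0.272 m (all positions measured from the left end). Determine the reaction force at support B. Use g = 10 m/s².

Take moments about support A.
Sign: 16.3 × 10 = 163 N down at 1.01 m → arm 0.686 m, τ = 163 × 0.686 = 111.8 N·m clockwise.
Sack of grain: 18.2 × 10 = 182 N down at 0.272 m → arm 0.052 m, τ = 182 × 0.052 = 9.464 N·m counterclockwise.
Net load moment about support A = 102.3 N·m clockwise.
Reaction R at support B is upward at 2.37 m, arm 2.046 m → moment R × 2.046 counterclockwise.
Στ = 0 ⇒ R × 2.046 = 102.3 ⇒ R = 50 N.

R_B ≈ 50 N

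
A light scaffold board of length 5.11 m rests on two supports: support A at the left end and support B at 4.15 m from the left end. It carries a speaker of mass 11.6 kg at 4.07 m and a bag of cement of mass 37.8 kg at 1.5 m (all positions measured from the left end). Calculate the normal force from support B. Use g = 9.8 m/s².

Sum moments about support A (its reaction then has zero moment arm).
Speaker: 11.6 × 9.8 = 113.7 N down at 4.07 m → arm 4.07 m, τ = 113.7 × 4.07 = 462.8 N·m clockwise.
Bag of cement: 37.8 × 9.8 = 370.4 N down at 1.5 m → arm 1.5 m, τ = 370.4 × 1.5 = 555.6 N·m clockwise.
Net load moment about support A = 1018 N·m clockwise.
Reaction R at support B is upward at 4.15 m, arm 4.15 m → moment R × 4.15 counterclockwise.
Balancing moments: R × 4.15 = 1018, giving R = 245 N.

R_B ≈ 245 N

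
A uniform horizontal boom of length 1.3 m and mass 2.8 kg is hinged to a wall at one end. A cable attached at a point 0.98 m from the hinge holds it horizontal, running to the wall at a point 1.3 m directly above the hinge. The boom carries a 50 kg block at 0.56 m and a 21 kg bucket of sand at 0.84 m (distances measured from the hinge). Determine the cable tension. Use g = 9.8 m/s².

Take moments about the hinge.
Beam weight: 2.8 × 9.8 = 27.44 N down at 0.65 m → arm 0.65 m, τ = 27.44 × 0.65 = 17.84 N·m clockwise.
Block: 50 × 9.8 = 490 N down at 0.56 m → arm 0.56 m, τ = 490 × 0.56 = 274.4 N·m clockwise.
Bucket of sand: 21 × 9.8 = 205.8 N down at 0.84 m → arm 0.84 m, τ = 205.8 × 0.84 = 172.9 N·m clockwise.
Total clockwise load moment = 465.1 N·m.
The cable tension T acts at 0.98 m; only its component perpendicular to the boom, T sinθ, produces torque. sinθ = h/√(h²+d²) = 1.3/√(1.3²+0.98²) = 0.7985.
Balancing moments: T × 0.98 × 0.7985 = 465.1, giving T = 465.1 / 0.7825 = 594 N.

T ≈ 594 N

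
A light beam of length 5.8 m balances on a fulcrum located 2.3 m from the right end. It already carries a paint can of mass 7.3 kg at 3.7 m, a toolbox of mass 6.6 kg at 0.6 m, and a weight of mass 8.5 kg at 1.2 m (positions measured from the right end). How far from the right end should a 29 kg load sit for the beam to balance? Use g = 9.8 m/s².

x ≈ 2.66 m from the right end

About the fulcrum (at 2.3 m from the right end):
Paint can: 7.3 × 9.8 = 71.54 N down at 3.7 m → arm 1.4 m, τ = 71.54 × 1.4 = 100.2 N·m counterclockwise.
Toolbox: 6.6 × 9.8 = 64.68 N down at 0.6 m → arm 1.7 m, τ = 64.68 × 1.7 = 110 N·m clockwise.
Weight: 8.5 × 9.8 = 83.3 N down at 1.2 m → arm 1.1 m, τ = 83.3 × 1.1 = 91.63 N·m clockwise.
Net moment of existing loads = 101.4 N·m clockwise.
The load weighs 29 × 9.8 = 284.2 N and must supply an equal counterclockwise moment, so its lever arm about the fulcrum is 101.4 / 284.2 = 0.357 m.
That puts it at 2.3 + 0.357 = 2.66 m from the right end.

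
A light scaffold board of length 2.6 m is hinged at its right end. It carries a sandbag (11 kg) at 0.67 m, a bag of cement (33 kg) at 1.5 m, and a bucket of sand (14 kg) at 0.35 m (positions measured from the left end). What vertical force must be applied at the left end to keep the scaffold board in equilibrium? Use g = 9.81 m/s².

F ≈ 336 N

Taking torques about the right end:
Sandbag: 11 × 9.81 = 107.9 N down at 0.67 m → arm 1.93 m, τ = 107.9 × 1.93 = 208.2 N·m counterclockwise.
Bag of cement: 33 × 9.81 = 323.7 N down at 1.5 m → arm 1.1 m, τ = 323.7 × 1.1 = 356.1 N·m counterclockwise.
Bucket of sand: 14 × 9.81 = 137.3 N down at 0.35 m → arm 2.25 m, τ = 137.3 × 2.25 = 308.9 N·m counterclockwise.
Net moment of the loads = 873.2 N·m counterclockwise.
The upward force F acts at the left end, arm 2.6 m, giving F × 2.6 clockwise.
For rotational equilibrium, F × 2.6 = 873.2, so F = 873.2 / 2.6 = 336 N.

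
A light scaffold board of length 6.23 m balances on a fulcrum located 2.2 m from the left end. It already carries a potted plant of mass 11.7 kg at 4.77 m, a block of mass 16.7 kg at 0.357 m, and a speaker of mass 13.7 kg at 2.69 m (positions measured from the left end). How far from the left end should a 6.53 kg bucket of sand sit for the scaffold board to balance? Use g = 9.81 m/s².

x ≈ 1.28 m from the left end

About the fulcrum (at 2.2 m from the left end):
Potted plant: 11.7 × 9.81 = 114.8 N down at 4.77 m → arm 2.57 m, τ = 114.8 × 2.57 = 295 N·m clockwise.
Block: 16.7 × 9.81 = 163.8 N down at 0.357 m → arm 1.843 m, τ = 163.8 × 1.843 = 301.9 N·m counterclockwise.
Speaker: 13.7 × 9.81 = 134.4 N down at 2.69 m → arm 0.49 m, τ = 134.4 × 0.49 = 65.86 N·m clockwise.
Net moment of existing loads = 58.96 N·m clockwise.
The bucket of sand weighs 6.53 × 9.81 = 64.06 N and must supply an equal counterclockwise moment, so its lever arm about the fulcrum is 58.96 / 64.06 = 0.92 m.
That puts it at 2.2 − 0.92 = 1.28 m from the left end.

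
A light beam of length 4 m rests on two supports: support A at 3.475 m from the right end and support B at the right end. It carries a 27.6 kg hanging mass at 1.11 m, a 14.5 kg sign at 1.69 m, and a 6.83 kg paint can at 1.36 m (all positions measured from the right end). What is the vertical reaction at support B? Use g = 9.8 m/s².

R_B ≈ 298 N

Sum moments about support A (its reaction then has zero moment arm).
Hanging mass: 27.6 × 9.8 = 270.5 N down at 1.11 m → arm 2.365 m, τ = 270.5 × 2.365 = 639.7 N·m clockwise.
Sign: 14.5 × 9.8 = 142.1 N down at 1.69 m → arm 1.785 m, τ = 142.1 × 1.785 = 253.6 N·m clockwise.
Paint can: 6.83 × 9.8 = 66.93 N down at 1.36 m → arm 2.115 m, τ = 66.93 × 2.115 = 141.6 N·m clockwise.
Net load moment about support A = 1035 N·m clockwise.
Reaction R at support B is upward at 0 m, arm 3.475 m → moment R × 3.475 counterclockwise.
Balancing moments: R × 3.475 = 1035, giving R = 298 N.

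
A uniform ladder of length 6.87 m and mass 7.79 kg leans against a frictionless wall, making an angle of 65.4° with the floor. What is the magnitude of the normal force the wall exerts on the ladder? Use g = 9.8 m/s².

N_wall ≈ 17.5 N

Choose the foot of the ladder as the axis so the floor normal and friction both act there and drop out.
Ladder weight 7.79×9.8 = 76.34 N acts at 3.435 m along the ladder; its horizontal arm is 3.435·cos65.4° = 1.43 m → τ = 109.2 N·m clockwise.
Wall normal N acts horizontally at the top; its moment arm is the height L sinθ = 6.87·sin65.4° = 6.246 m, counterclockwise.
Balancing moments: N × 6.246 = 109.2, giving N = 17.5 N.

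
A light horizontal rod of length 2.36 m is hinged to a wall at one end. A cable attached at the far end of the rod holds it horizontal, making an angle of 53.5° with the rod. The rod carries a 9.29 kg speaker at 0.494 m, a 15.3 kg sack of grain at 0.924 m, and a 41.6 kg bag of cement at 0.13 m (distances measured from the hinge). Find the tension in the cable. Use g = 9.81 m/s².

Taking torques about the hinge:
Speaker: 9.29 × 9.81 = 91.13 N down at 0.494 m → arm 0.494 m, τ = 91.13 × 0.494 = 45.02 N·m clockwise.
Sack of grain: 15.3 × 9.81 = 150.1 N down at 0.924 m → arm 0.924 m, τ = 150.1 × 0.924 = 138.7 N·m clockwise.
Bag of cement: 41.6 × 9.81 = 408.1 N down at 0.13 m → arm 0.13 m, τ = 408.1 × 0.13 = 53.05 N·m clockwise.
Total clockwise load moment = 236.8 N·m.
The cable tension T acts at 2.36 m; only its component perpendicular to the rod, T sinθ, produces torque. sin 53.5° = 0.8039.
For rotational equilibrium, T × 2.36 × 0.8039 = 236.8, so T = 236.8 / 1.897 = 125 N.

T ≈ 125 N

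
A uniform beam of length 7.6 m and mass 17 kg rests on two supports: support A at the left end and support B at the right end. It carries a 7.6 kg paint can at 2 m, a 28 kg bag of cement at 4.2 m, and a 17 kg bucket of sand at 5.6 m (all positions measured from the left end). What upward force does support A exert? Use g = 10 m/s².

R_A ≈ 311 N

Sum moments about support B (its reaction then has zero moment arm).
Beam weight: 17 × 10 = 170 N down at 3.8 m → arm 3.8 m, τ = 170 × 3.8 = 646 N·m counterclockwise.
Paint can: 7.6 × 10 = 76 N down at 2 m → arm 5.6 m, τ = 76 × 5.6 = 425.6 N·m counterclockwise.
Bag of cement: 28 × 10 = 280 N down at 4.2 m → arm 3.4 m, τ = 280 × 3.4 = 952 N·m counterclockwise.
Bucket of sand: 17 × 10 = 170 N down at 5.6 m → arm 2 m, τ = 170 × 2 = 340 N·m counterclockwise.
Net load moment about support B = 2364 N·m counterclockwise.
Reaction R at support A is upward at 0 m, arm 7.6 m → moment R × 7.6 clockwise.
Στ = 0 ⇒ R × 7.6 = 2364 ⇒ R = 311 N.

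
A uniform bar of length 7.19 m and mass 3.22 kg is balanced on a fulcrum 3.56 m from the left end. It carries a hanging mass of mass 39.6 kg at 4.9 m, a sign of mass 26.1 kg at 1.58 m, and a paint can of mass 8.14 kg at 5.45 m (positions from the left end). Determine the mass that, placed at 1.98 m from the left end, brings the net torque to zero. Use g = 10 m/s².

About the fulcrum (at 3.56 m from the left end):
Beam weight: 3.22 × 10 = 32.2 N down at 3.595 m → arm 0.035 m, τ = 32.2 × 0.035 = 1.127 N·m clockwise.
Hanging mass: 39.6 × 10 = 396 N down at 4.9 m → arm 1.34 m, τ = 396 × 1.34 = 530.6 N·m clockwise.
Sign: 26.1 × 10 = 261 N down at 1.58 m → arm 1.98 m, τ = 261 × 1.98 = 516.8 N·m counterclockwise.
Paint can: 8.14 × 10 = 81.4 N down at 5.45 m → arm 1.89 m, τ = 81.4 × 1.89 = 153.8 N·m clockwise.
Net moment of known loads = 168.7 N·m clockwise.
An unknown mass m at 1.98 m has arm 1.58 m; its moment is m·g·1.58 counterclockwise.
Setting net torque to zero: m × 10 × 1.58 = 168.7 → m = 168.7 / (10 × 1.58) = 10.7 kg.

m ≈ 10.7 kg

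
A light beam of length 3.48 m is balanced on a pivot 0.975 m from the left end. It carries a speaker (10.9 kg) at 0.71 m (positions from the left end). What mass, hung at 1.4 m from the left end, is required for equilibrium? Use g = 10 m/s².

m ≈ 6.8 kg

Sum moments about the pivot (at 0.975 m from the left end) (the support reaction has zero arm there).
Speaker: 10.9 × 10 = 109 N down at 0.71 m → arm 0.265 m, τ = 109 × 0.265 = 28.89 N·m counterclockwise.
Net moment of known loads = 28.89 N·m counterclockwise.
An unknown mass m at 1.4 m has arm 0.425 m; its moment is m·g·0.425 clockwise.
Στ = 0 ⇒ m × 10 × 0.425 = 28.89 ⇒ m = 28.89 / (10 × 0.425) = 6.8 kg.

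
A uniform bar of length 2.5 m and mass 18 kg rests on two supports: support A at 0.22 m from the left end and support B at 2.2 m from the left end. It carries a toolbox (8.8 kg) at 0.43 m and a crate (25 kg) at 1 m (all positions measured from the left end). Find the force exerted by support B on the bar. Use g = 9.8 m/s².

Take moments about support A.
Beam weight: 18 × 9.8 = 176.4 N down at 1.25 m → arm 1.03 m, τ = 176.4 × 1.03 = 181.7 N·m clockwise.
Toolbox: 8.8 × 9.8 = 86.24 N down at 0.43 m → arm 0.21 m, τ = 86.24 × 0.21 = 18.11 N·m clockwise.
Crate: 25 × 9.8 = 245 N down at 1 m → arm 0.78 m, τ = 245 × 0.78 = 191.1 N·m clockwise.
Net load moment about support A = 390.9 N·m clockwise.
Reaction R at support B is upward at 2.2 m, arm 1.98 m → moment R × 1.98 counterclockwise.
For rotational equilibrium, R × 1.98 = 390.9, so R = 197 N.

R_B ≈ 197 N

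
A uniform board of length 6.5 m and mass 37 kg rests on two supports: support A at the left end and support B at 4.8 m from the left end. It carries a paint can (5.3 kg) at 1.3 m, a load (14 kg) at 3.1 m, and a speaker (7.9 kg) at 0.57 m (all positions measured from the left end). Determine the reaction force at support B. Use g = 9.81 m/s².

R_B ≈ 358 N

Take moments about support A.
Beam weight: 37 × 9.81 = 363 N down at 3.25 m → arm 3.25 m, τ = 363 × 3.25 = 1180 N·m clockwise.
Paint can: 5.3 × 9.81 = 51.99 N down at 1.3 m → arm 1.3 m, τ = 51.99 × 1.3 = 67.59 N·m clockwise.
Load: 14 × 9.81 = 137.3 N down at 3.1 m → arm 3.1 m, τ = 137.3 × 3.1 = 425.6 N·m clockwise.
Speaker: 7.9 × 9.81 = 77.5 N down at 0.57 m → arm 0.57 m, τ = 77.5 × 0.57 = 44.17 N·m clockwise.
Net load moment about support A = 1717 N·m clockwise.
Reaction R at support B is upward at 4.8 m, arm 4.8 m → moment R × 4.8 counterclockwise.
For rotational equilibrium, R × 4.8 = 1717, so R = 358 N.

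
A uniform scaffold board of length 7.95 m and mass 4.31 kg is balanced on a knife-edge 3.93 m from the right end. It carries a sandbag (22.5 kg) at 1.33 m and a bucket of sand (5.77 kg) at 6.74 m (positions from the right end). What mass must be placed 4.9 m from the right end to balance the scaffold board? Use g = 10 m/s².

Take moments about the knife-edge (at 3.93 m from the right end).
Beam weight: 4.31 × 10 = 43.1 N down at 3.975 m → arm 0.045 m, τ = 43.1 × 0.045 = 1.94 N·m counterclockwise.
Sandbag: 22.5 × 10 = 225 N down at 1.33 m → arm 2.6 m, τ = 225 × 2.6 = 585 N·m clockwise.
Bucket of sand: 5.77 × 10 = 57.7 N down at 6.74 m → arm 2.81 m, τ = 57.7 × 2.81 = 162.1 N·m counterclockwise.
Net moment of known loads = 421 N·m clockwise.
An unknown mass m at 4.9 m has arm 0.97 m; its moment is m·g·0.97 counterclockwise.
Στ = 0 ⇒ m × 10 × 0.97 = 421 ⇒ m = 421 / (10 × 0.97) = 43.4 kg.

m ≈ 43.4 kg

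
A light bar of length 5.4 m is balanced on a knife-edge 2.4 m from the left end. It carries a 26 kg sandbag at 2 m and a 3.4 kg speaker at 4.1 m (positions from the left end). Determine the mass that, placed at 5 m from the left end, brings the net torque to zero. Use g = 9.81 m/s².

m ≈ 1.78 kg

Take moments about the knife-edge (at 2.4 m from the left end).
Sandbag: 26 × 9.81 = 255.1 N down at 2 m → arm 0.4 m, τ = 255.1 × 0.4 = 102 N·m counterclockwise.
Speaker: 3.4 × 9.81 = 33.35 N down at 4.1 m → arm 1.7 m, τ = 33.35 × 1.7 = 56.7 N·m clockwise.
Net moment of known loads = 45.3 N·m counterclockwise.
An unknown mass m at 5 m has arm 2.6 m; its moment is m·g·2.6 clockwise.
Στ = 0 ⇒ m × 9.81 × 2.6 = 45.3 ⇒ m = 45.3 / (9.81 × 2.6) = 1.78 kg.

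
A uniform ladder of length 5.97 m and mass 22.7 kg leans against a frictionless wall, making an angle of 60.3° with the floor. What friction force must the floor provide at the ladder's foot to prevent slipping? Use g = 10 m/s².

f ≈ 64.7 N

About the foot of the ladder:
Ladder weight 22.7×10 = 227 N acts at 2.985 m along the ladder; its horizontal arm is 2.985·cos60.3° = 1.479 m → τ = 335.7 N·m clockwise.
Wall normal N acts horizontally at the top; its moment arm is the height L sinθ = 5.97·sin60.3° = 5.186 m, counterclockwise.
For rotational equilibrium, N × 5.186 = 335.7, so N = 64.7 N.
ΣFx = 0: friction at the foot balances the wall's push, so f = N_wall = 64.7 N.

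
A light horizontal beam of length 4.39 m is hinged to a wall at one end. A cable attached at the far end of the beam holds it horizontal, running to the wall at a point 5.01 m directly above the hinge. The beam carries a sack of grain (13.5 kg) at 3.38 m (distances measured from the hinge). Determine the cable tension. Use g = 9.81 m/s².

Take moments about the hinge.
Sack of grain: 13.5 × 9.81 = 132.4 N down at 3.38 m → arm 3.38 m, τ = 132.4 × 3.38 = 447.5 N·m clockwise.
Total clockwise load moment = 447.5 N·m.
The cable tension T acts at 4.39 m; only its component perpendicular to the beam, T sinθ, produces torque. sinθ = h/√(h²+d²) = 5.01/√(5.01²+4.39²) = 0.7521.
Setting net torque to zero: T × 4.39 × 0.7521 = 447.5 → T = 447.5 / 3.302 = 136 N.

T ≈ 136 N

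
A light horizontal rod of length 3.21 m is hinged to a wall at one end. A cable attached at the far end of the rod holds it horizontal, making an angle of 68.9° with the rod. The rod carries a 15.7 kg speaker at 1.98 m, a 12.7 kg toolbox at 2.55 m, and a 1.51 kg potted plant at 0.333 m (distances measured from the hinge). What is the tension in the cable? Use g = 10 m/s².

Taking torques about the hinge:
Speaker: 15.7 × 10 = 157 N down at 1.98 m → arm 1.98 m, τ = 157 × 1.98 = 310.9 N·m clockwise.
Toolbox: 12.7 × 10 = 127 N down at 2.55 m → arm 2.55 m, τ = 127 × 2.55 = 323.8 N·m clockwise.
Potted plant: 1.51 × 10 = 15.1 N down at 0.333 m → arm 0.333 m, τ = 15.1 × 0.333 = 5.028 N·m clockwise.
Total clockwise load moment = 639.7 N·m.
The cable tension T acts at 3.21 m; only its component perpendicular to the rod, T sinθ, produces torque. sin 68.9° = 0.933.
For rotational equilibrium, T × 3.21 × 0.933 = 639.7, so T = 639.7 / 2.995 = 214 N.

T ≈ 214 N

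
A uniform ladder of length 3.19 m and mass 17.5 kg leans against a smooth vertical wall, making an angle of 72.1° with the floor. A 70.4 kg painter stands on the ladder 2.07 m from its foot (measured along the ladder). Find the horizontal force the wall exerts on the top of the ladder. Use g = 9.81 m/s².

N_wall ≈ 172 N

Choose the foot of the ladder as the axis so the floor normal and friction both act there and drop out.
Ladder weight 17.5×9.81 = 171.7 N acts at 1.595 m along the ladder; its horizontal arm is 1.595·cos72.1° = 0.4902 m → τ = 84.17 N·m clockwise.
Painter: 70.4×9.81 = 690.6 N at 2.07 m → arm 0.6362 m → τ = 439.4 N·m clockwise.
Wall normal N acts horizontally at the top; its moment arm is the height L sinθ = 3.19·sin72.1° = 3.036 m, counterclockwise.
Setting net torque to zero: N × 3.036 = 523.6 → N = 172 N.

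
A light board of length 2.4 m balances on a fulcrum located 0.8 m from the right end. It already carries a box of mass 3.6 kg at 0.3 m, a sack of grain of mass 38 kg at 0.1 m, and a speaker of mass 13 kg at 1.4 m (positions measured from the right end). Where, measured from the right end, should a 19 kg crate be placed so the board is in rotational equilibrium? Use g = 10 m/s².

x ≈ 1.88 m from the right end

Take moments about the fulcrum (at 0.8 m from the right end).
Box: 3.6 × 10 = 36 N down at 0.3 m → arm 0.5 m, τ = 36 × 0.5 = 18 N·m clockwise.
Sack of grain: 38 × 10 = 380 N down at 0.1 m → arm 0.7 m, τ = 380 × 0.7 = 266 N·m clockwise.
Speaker: 13 × 10 = 130 N down at 1.4 m → arm 0.6 m, τ = 130 × 0.6 = 78 N·m counterclockwise.
Net moment of existing loads = 206 N·m clockwise.
The crate weighs 19 × 10 = 190 N and must supply an equal counterclockwise moment, so its lever arm about the fulcrum is 206 / 190 = 1.08 m.
That puts it at 0.8 + 1.08 = 1.88 m from the right end.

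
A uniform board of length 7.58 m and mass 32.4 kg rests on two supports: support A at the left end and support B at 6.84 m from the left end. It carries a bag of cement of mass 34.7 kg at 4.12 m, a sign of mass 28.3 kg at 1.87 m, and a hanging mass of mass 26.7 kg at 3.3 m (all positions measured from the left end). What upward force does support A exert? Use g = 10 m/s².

R_A ≈ 626 N

About support B:
Beam weight: 32.4 × 10 = 324 N down at 3.79 m → arm 3.05 m, τ = 324 × 3.05 = 988.2 N·m counterclockwise.
Bag of cement: 34.7 × 10 = 347 N down at 4.12 m → arm 2.72 m, τ = 347 × 2.72 = 943.8 N·m counterclockwise.
Sign: 28.3 × 10 = 283 N down at 1.87 m → arm 4.97 m, τ = 283 × 4.97 = 1407 N·m counterclockwise.
Hanging mass: 26.7 × 10 = 267 N down at 3.3 m → arm 3.54 m, τ = 267 × 3.54 = 945.2 N·m counterclockwise.
Net load moment about support B = 4284 N·m counterclockwise.
Reaction R at support A is upward at 0 m, arm 6.84 m → moment R × 6.84 clockwise.
For rotational equilibrium, R × 6.84 = 4284, so R = 626 N.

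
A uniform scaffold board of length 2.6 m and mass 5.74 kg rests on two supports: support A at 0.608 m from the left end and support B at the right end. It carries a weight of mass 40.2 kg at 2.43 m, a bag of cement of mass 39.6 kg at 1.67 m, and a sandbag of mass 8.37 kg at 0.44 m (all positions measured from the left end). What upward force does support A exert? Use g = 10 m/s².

R_A ≈ 347 N

Choose support B as the axis so its reaction then has zero moment arm.
Beam weight: 5.74 × 10 = 57.4 N down at 1.3 m → arm 1.3 m, τ = 57.4 × 1.3 = 74.62 N·m counterclockwise.
Weight: 40.2 × 10 = 402 N down at 2.43 m → arm 0.17 m, τ = 402 × 0.17 = 68.34 N·m counterclockwise.
Bag of cement: 39.6 × 10 = 396 N down at 1.67 m → arm 0.93 m, τ = 396 × 0.93 = 368.3 N·m counterclockwise.
Sandbag: 8.37 × 10 = 83.7 N down at 0.44 m → arm 2.16 m, τ = 83.7 × 2.16 = 180.8 N·m counterclockwise.
Net load moment about support B = 692.1 N·m counterclockwise.
Reaction R at support A is upward at 0.608 m, arm 1.992 m → moment R × 1.992 clockwise.
For rotational equilibrium, R × 1.992 = 692.1, so R = 347 N.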